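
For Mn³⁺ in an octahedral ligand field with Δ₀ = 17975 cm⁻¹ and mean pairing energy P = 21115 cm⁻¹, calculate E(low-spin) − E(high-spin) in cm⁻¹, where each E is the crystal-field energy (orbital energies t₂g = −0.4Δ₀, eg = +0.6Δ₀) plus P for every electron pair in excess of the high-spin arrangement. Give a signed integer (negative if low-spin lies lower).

3140

Group 7 minus oxidation state +3 gives a d⁴ configuration for Mn³⁺.
High-spin: t₂g³ eg¹, CFSE = -0.6Δ₀ = -10785 cm⁻¹.
Low-spin t₂g⁴ eg⁰ gives -1.6Δ₀ = -28760 cm⁻¹, but forming 1 extra pair costs 1P = 21115 cm⁻¹, so E(LS) = -28760 + 21115 = -7645 cm⁻¹.
The difference is -7645 − (-10785) = 3140 cm⁻¹, so high-spin lies lower.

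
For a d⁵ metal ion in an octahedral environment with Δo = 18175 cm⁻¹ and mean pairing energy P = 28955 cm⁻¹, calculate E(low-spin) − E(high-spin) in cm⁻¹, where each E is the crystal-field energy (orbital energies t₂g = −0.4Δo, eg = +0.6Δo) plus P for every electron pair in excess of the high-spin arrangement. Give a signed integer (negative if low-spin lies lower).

High-spin: t₂g³ eg², CFSE = 0.0Δo = 0 cm⁻¹.
Low-spin t₂g⁵ eg⁰ gives -2.0Δo = -36350 cm⁻¹, but forming 2 extra pairs costs 2P = 57910 cm⁻¹, so E(LS) = -36350 + 57910 = 21560 cm⁻¹.
E(LS) − E(HS) = 21560 − (0) = 21560 cm⁻¹.

21560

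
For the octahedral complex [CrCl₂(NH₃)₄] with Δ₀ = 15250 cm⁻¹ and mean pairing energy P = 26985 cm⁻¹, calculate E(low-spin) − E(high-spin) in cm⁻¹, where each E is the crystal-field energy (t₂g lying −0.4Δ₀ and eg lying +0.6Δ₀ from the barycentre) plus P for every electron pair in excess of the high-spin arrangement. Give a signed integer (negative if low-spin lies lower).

11735

Ligand charges: 2×(-1) from Cl⁻ and 4×(+0) from NH₃ sum to -2; with overall charge +0, Cr is +2.
Cr²⁺: group 6, so d-count = 6 − 2 = 4.
High-spin d⁴ fills as t₂g³ eg¹ with CFSE 3(−0.4) + 1(+0.6) = -0.6Δ₀ = -9150 cm⁻¹.
For low-spin the configuration is t₂g⁴ eg⁰: orbital energy -1.6 × 15250 = -24400 cm⁻¹, and 1 additional pair relative to high-spin adds 26985 cm⁻¹, giving 2585 cm⁻¹.
The difference is 2585 − (-9150) = 11735 cm⁻¹, so high-spin lies lower.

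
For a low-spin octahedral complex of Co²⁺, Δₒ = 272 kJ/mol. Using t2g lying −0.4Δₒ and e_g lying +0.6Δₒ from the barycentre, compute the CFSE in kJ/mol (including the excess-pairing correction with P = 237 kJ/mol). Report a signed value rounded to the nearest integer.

-253

Co²⁺: group 9, so d-count = 9 − 2 = 7.
The d⁷ electrons fill as t2g^6 e_g^1.
The orbital stabilization is -1.8Δₒ = -1.8 × 272 = -490 kJ/mol.
High-spin d⁷ would be t2g^5 e_g^2 with 2 pairs; low-spin has 3, so 1 excess pair costs +1P = +237 kJ/mol.
Net CFSE = -490 + 237 = -253 kJ/mol.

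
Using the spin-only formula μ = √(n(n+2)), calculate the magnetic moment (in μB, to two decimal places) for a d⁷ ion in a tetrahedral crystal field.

3.87 μB

With tetrahedral geometry the complex is necessarily high-spin.
Configuration: e⁴ t₂³ → 3 unpaired electrons.
μ(spin-only) = √[3(3+2)] = √15 ≈ 3.87 μB.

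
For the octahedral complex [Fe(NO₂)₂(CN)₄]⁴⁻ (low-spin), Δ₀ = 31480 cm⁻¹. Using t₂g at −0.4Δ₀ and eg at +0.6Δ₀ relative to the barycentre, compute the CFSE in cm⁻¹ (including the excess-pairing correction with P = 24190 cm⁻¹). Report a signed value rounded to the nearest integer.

-27172

Ligand charges: 2×(-1) from NO₂⁻ and 4×(-1) from CN⁻ sum to -6; with overall charge -4, Fe is +2.
Fe sits in group 8; removing 2 electrons leaves Fe²⁺ with 8 − 2 = 6 d electrons.
Electron filling gives t₂g⁶ eg⁰.
CFSE(orbital) = 6×(-0.4Δ₀) + 0×(0.6Δ₀) = -2.4Δ₀; with Δ₀ = 31480 cm⁻¹ that is -75552 cm⁻¹.
Relative to high-spin t₂g⁴ eg² (1 paired), the low-spin configuration has 2 additional pairs, contributing +2 × 24190 = +48380 cm⁻¹.
Overall CFSE = -75552 + 48380 = -27172 cm⁻¹.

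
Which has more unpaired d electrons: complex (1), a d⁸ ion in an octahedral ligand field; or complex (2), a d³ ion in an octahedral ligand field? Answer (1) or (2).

(1): t₂g⁶ eg² → 2 unpaired.
(2): t₂g³ eg⁰ → 3 unpaired.
So (2) has more unpaired electrons.

(2)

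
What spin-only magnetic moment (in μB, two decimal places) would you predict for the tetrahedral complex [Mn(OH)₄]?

Each OH⁻ contributes -1; 4 × (-1) = -4. With overall charge +0, Mn is in the +4 oxidation state.
Mn is in group 7, so Mn⁴⁺ is d³ (7 − 4 = 3).
Tetrahedral fields are weak (Δₜ ≈ 4/9 Δₒ), so electrons fill high-spin.
Configuration: e^2 t2^1 → 3 unpaired electrons.
μ(spin-only) = √[3(3+2)] = √15 ≈ 3.87 μB.

3.87 μB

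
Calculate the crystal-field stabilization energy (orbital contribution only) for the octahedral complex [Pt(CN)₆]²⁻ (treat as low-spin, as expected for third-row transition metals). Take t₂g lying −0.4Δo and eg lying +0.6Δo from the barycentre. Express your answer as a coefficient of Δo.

-2.4 Δo

Each CN⁻ contributes -1; 6 × (-1) = -6. With overall charge -2, Pt is in the +4 oxidation state.
Pt⁴⁺: group 10, so d-count = 10 − 4 = 6.
Configuration: t₂g⁶ eg⁰.
CFSE = 6(-0.4Δo) + 0(0.6Δo) = -2.4Δo + 0.0Δo = -2.4Δo.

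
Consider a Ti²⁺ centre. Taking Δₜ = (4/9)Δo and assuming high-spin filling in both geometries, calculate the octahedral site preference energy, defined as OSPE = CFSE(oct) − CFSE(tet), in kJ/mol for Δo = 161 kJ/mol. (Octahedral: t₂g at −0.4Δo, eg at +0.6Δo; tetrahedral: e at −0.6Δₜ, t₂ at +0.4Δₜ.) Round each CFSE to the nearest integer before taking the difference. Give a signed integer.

-43

Ti²⁺: group 4, so d-count = 4 − 2 = 2.
Octahedral (high-spin): t₂g² eg⁰, CFSE = 2(−0.4) + 0(+0.6) = -0.8Δo = -0.8 × 161 = -129 kJ/mol.
Tetrahedral: e² t₂⁰, CFSE = 2(−0.6) + 0(+0.4) = -1.2Δₜ = -1.2 × (4/9) × 161 = -86 kJ/mol.
OSPE = -129 − (-86) = -43 kJ/mol.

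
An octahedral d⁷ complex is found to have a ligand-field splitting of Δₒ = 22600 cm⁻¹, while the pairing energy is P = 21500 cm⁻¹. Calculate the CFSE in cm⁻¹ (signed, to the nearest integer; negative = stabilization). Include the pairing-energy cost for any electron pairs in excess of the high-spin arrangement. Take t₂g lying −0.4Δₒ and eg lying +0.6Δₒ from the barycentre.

-19180

Δₒ > P, so pairing is preferred: the ground state is low-spin.
That gives t₂g⁶ eg¹.
Orbital CFSE = -1.8Δₒ = -1.8 × 22600 = -40680 cm⁻¹.
Excess pairs vs high-spin: 3 − 2 = 1; pairing cost = +21500 cm⁻¹.
Net CFSE = -40680 + 21500 = -19180 cm⁻¹.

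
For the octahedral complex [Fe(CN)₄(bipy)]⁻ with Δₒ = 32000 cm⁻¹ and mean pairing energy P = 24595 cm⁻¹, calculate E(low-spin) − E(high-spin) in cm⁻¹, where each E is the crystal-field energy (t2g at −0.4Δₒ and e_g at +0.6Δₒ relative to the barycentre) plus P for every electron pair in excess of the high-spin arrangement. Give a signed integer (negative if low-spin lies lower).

-14810

Ligand charges: 4×(-1) from CN⁻ and 1×(+0) from bipy sum to -4; with overall charge -1, Fe is +3.
Fe is in group 8, so Fe³⁺ is d⁵ (8 − 3 = 5).
High-spin d⁵ fills as t2g^3 e_g^2 with CFSE 3(−0.4) + 2(+0.6) = 0.0Δₒ = 0 cm⁻¹.
Low-spin: t2g^5 e_g^0, orbital CFSE = -2.0Δₒ = -64000 cm⁻¹; plus 2 excess pairs × P = +49190 cm⁻¹; total -14810 cm⁻¹.
The difference is -14810 − (0) = -14810 cm⁻¹, so low-spin lies lower.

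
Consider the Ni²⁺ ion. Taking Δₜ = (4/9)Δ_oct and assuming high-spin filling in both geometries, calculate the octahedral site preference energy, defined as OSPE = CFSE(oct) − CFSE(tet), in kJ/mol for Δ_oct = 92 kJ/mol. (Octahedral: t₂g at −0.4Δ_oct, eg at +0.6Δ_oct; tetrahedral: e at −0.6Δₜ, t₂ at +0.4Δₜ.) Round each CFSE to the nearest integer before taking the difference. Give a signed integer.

-77

Ni is in group 10, so Ni²⁺ is d⁸ (10 − 2 = 8).
Octahedral high-spin t2g^6 e_g^2: CFSE = -1.2 × 92 = -110 kJ/mol.
Tetrahedral: e^4 t2^4, CFSE = 4(−0.6) + 4(+0.4) = -0.8Δₜ = -0.8 × (4/9) × 92 = -33 kJ/mol.
OSPE = -110 − (-33) = -77 kJ/mol.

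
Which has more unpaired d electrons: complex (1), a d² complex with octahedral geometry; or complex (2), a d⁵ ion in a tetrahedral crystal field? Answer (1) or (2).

(1): t2g^2 e_g^0 → 2 unpaired.
(2): Tetrahedral splitting is small, so the complex is high-spin; e² t₂³ → 5 unpaired.
So (2) has more unpaired electrons.

(2)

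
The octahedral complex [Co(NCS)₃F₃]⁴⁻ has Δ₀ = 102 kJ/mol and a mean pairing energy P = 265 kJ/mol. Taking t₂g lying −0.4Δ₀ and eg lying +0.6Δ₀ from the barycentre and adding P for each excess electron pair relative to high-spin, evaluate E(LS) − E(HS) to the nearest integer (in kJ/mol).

Ligand charges: 3×(-1) from NCS⁻ and 3×(-1) from F⁻ sum to -6; with overall charge -4, Co is +2.
Co sits in group 9; removing 2 electrons leaves Co²⁺ with 9 − 2 = 7 d electrons.
High-spin d⁷ fills as t₂g⁵ eg² with CFSE 5(−0.4) + 2(+0.6) = -0.8Δ₀ = -82 kJ/mol.
Low-spin: t₂g⁶ eg¹, orbital CFSE = -1.8Δ₀ = -184 kJ/mol; plus 1 excess pair × P = +265 kJ/mol; total 81 kJ/mol.
E(LS) − E(HS) = 81 − (-82) = 163 kJ/mol.

163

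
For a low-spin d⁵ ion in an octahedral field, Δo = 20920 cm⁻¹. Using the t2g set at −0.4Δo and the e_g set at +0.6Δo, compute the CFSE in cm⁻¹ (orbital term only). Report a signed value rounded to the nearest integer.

-41840

Configuration: t2g^5 e_g^0.
Orbital CFSE = 5(-0.4) + 0(0.6) = -2.0Δo = -2.0 × 20920 = -41840 cm⁻¹.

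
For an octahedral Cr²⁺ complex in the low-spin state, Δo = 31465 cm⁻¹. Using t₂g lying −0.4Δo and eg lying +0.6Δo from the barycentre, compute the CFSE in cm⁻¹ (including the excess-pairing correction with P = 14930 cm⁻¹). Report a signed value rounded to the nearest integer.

-35414

Cr is in group 6, so Cr²⁺ is d⁴ (6 − 2 = 4).
Configuration: t₂g⁴ eg⁰.
The orbital stabilization is -1.6Δo = -1.6 × 31465 = -50344 cm⁻¹.
Pairing penalty: 1 pair vs 0 in the high-spin reference → 1 extra × P = 14930 cm⁻¹.
Overall CFSE = -50344 + 14930 = -35414 cm⁻¹.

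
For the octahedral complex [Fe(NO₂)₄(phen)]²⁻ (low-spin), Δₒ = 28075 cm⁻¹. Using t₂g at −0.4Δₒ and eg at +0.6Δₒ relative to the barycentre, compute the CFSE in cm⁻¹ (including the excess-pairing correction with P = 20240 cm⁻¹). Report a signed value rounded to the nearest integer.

Ligand charges: 4×(-1) from NO₂⁻ and 1×(+0) from phen sum to -4; with overall charge -2, Fe is +2.
Group 8 minus oxidation state +2 gives a d⁶ configuration for Fe²⁺.
Configuration: t₂g⁶ eg⁰.
The orbital stabilization is -2.4Δₒ = -2.4 × 28075 = -67380 cm⁻¹.
High-spin d⁶ would be t₂g⁴ eg² with 1 pair; low-spin has 3, so 2 excess pairs cost +2P = +40480 cm⁻¹.
Net CFSE = -67380 + 40480 = -26900 cm⁻¹.

-26900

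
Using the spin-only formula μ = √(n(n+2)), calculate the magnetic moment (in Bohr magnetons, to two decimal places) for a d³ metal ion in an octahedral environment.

3.87 Bohr magnetons

Configuration: t2g^3 e_g^0 → 3 unpaired electrons.
μ(spin-only) = √[3(3+2)] = √15 ≈ 3.87 Bohr magnetons.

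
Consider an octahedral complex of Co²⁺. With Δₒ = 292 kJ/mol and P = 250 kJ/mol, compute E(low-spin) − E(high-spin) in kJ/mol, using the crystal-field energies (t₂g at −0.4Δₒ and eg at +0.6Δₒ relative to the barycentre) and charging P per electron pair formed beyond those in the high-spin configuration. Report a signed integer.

-42

Co sits in group 9; removing 2 electrons leaves Co²⁺ with 9 − 2 = 7 d electrons.
In the high-spin limit (t₂g⁵ eg²) the orbital term is -0.8Δₒ = -234 kJ/mol, with no excess pairing.
Low-spin: t₂g⁶ eg¹, orbital CFSE = -1.8Δₒ = -526 kJ/mol; plus 1 excess pair × P = +250 kJ/mol; total -276 kJ/mol.
The difference is -276 − (-234) = -42 kJ/mol, so low-spin lies lower.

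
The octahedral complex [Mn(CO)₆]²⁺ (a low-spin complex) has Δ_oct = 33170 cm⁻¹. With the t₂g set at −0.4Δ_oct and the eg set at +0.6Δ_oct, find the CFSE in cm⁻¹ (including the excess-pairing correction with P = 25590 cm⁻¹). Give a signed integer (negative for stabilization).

CO is neutral, so the +2 overall charge sits on Mn: oxidation state +2.
Mn is in group 7, so Mn²⁺ is d⁵ (7 − 2 = 5).
The d⁵ electrons fill as t₂g⁵ eg⁰.
CFSE(orbital) = 5×(-0.4Δ_oct) + 0×(0.6Δ_oct) = -2.0Δ_oct; with Δ_oct = 33170 cm⁻¹ that is -66340 cm⁻¹.
Relative to high-spin t₂g³ eg² (0 paired), the low-spin configuration has 2 additional pairs, contributing +2 × 25590 = +51180 cm⁻¹.
Overall CFSE = -66340 + 51180 = -15160 cm⁻¹.

-15160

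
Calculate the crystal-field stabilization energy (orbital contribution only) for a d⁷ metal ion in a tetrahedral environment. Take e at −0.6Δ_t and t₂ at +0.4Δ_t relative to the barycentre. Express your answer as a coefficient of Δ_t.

Tetrahedral splitting is small, so the complex is high-spin.
Configuration: e⁴ t₂³.
CFSE = 4(-0.6Δ_t) + 3(0.4Δ_t) = -2.4Δ_t + 1.2Δ_t = -1.2Δ_t.

-1.2 Δ_t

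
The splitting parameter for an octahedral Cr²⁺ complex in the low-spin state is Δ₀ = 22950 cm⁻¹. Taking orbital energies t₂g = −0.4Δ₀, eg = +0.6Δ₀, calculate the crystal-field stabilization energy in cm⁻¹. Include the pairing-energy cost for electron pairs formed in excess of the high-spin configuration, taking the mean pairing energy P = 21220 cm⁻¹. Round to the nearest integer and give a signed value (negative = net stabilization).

Cr sits in group 6; removing 2 electrons leaves Cr²⁺ with 6 − 2 = 4 d electrons.
The d⁴ electrons fill as t₂g⁴ eg⁰.
The orbital stabilization is -1.6Δ₀ = -1.6 × 22950 = -36720 cm⁻¹.
Relative to high-spin t₂g³ eg¹ (0 paired), the low-spin configuration has 1 additional pair, contributing +1 × 21220 = +21220 cm⁻¹.
Net CFSE = -36720 + 21220 = -15500 cm⁻¹.

-15500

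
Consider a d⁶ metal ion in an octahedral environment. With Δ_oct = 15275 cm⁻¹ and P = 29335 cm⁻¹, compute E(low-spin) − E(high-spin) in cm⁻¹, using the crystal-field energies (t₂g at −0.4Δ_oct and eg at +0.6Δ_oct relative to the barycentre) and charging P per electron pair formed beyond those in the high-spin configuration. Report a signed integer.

High-spin: t₂g⁴ eg², CFSE = -0.4Δ_oct = -6110 cm⁻¹.
Low-spin: t₂g⁶ eg⁰, orbital CFSE = -2.4Δ_oct = -36660 cm⁻¹; plus 2 excess pairs × P = +58670 cm⁻¹; total 22010 cm⁻¹.
E(LS) − E(HS) = 22010 − (-6110) = 28120 cm⁻¹.

28120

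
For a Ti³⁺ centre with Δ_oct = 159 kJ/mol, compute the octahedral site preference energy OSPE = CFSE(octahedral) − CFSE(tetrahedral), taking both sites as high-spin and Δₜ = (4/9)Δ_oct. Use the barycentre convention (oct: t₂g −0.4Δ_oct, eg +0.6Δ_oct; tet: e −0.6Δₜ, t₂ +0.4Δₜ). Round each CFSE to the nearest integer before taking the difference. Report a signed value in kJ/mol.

Ti sits in group 4; removing 3 electrons leaves Ti³⁺ with 4 − 3 = 1 d electrons.
Octahedral high-spin t₂g¹ eg⁰: CFSE = -0.4 × 159 = -64 kJ/mol.
Tetrahedral: e¹ t₂⁰, CFSE = 1(−0.6) + 0(+0.4) = -0.6Δₜ = -0.6 × (4/9) × 159 = -42 kJ/mol.
OSPE = CFSE(oct) − CFSE(tet) = -64 − (-42) = -22 kJ/mol.

-22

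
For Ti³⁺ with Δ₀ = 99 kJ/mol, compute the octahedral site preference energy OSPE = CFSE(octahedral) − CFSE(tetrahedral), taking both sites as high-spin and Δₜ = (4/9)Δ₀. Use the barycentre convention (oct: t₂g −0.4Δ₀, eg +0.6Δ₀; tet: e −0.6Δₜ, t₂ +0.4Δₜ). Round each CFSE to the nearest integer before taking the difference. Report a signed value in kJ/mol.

-14

Ti³⁺: group 4, so d-count = 4 − 3 = 1.
Octahedral (high-spin): t2g^1 e_g^0, CFSE = 1(−0.4) + 0(+0.6) = -0.4Δ₀ = -0.4 × 99 = -40 kJ/mol.
In a tetrahedral site the filling is e^1 t2^0: CFSE(tet) = -0.6Δₜ = -0.6 × (4/9)(99) = -26 kJ/mol.
OSPE = -40 − (-26) = -14 kJ/mol.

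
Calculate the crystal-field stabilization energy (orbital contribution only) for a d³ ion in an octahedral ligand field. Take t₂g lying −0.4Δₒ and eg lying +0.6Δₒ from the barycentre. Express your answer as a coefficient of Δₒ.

-1.2 Δₒ

Configuration: t₂g³ eg⁰.
CFSE = 3(-0.4Δₒ) + 0(0.6Δₒ) = -1.2Δₒ + 0.0Δₒ = -1.2Δₒ.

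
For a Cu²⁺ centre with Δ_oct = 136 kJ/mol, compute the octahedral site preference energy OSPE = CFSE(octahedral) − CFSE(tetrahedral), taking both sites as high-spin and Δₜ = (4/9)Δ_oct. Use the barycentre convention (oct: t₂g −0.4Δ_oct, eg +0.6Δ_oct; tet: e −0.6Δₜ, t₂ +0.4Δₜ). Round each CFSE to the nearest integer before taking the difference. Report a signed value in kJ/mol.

Cu is in group 11, so Cu²⁺ is d⁹ (11 − 2 = 9).
Octahedral high-spin t2g^6 e_g^3: CFSE = -0.6 × 136 = -82 kJ/mol.
In a tetrahedral site the filling is e^4 t2^5: CFSE(tet) = -0.4Δₜ = -0.4 × (4/9)(136) = -24 kJ/mol.
Subtracting, OSPE = -82 − (-24) = -58 kJ/mol.

-58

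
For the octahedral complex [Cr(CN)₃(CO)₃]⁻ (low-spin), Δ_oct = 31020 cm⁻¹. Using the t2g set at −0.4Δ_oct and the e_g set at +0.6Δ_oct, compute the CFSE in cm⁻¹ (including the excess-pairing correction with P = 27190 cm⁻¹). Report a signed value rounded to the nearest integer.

-22442

Ligand charges: 3×(-1) from CN⁻ and 3×(+0) from CO sum to -3; with overall charge -1, Cr is +2.
Cr²⁺: group 6, so d-count = 6 − 2 = 4.
The d⁴ electrons fill as t2g^4 e_g^0.
The orbital stabilization is -1.6Δ_oct = -1.6 × 31020 = -49632 cm⁻¹.
Relative to high-spin t2g^3 e_g^1 (0 paired), the low-spin configuration has 1 additional pair, contributing +1 × 27190 = +27190 cm⁻¹.
Combining: -49632 + 27190 = -22442 cm⁻¹.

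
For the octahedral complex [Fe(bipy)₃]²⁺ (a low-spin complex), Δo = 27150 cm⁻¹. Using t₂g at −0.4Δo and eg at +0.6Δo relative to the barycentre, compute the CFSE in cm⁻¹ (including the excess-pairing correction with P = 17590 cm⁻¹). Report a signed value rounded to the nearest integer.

bipy is neutral, so the +2 overall charge sits on Fe: oxidation state +2.
Fe²⁺: group 8, so d-count = 8 − 2 = 6.
The d⁶ electrons fill as t₂g⁶ eg⁰.
Orbital CFSE = 6(-0.4) + 0(0.6) = -2.4Δo = -2.4 × 27150 = -65160 cm⁻¹.
Pairing penalty: 3 pairs vs 1 in the high-spin reference → 2 extra × P = 35180 cm⁻¹.
Overall CFSE = -65160 + 35180 = -29980 cm⁻¹.

-29980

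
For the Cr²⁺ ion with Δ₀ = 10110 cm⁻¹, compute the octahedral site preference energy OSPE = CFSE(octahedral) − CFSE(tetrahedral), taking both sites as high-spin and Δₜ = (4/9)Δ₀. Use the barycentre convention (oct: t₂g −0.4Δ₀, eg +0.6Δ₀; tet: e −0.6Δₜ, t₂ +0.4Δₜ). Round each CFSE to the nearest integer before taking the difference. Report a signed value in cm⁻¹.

Group 6 minus oxidation state +2 gives a d⁴ configuration for Cr²⁺.
Octahedral (high-spin): t₂g³ eg¹, CFSE = 3(−0.4) + 1(+0.6) = -0.6Δ₀ = -0.6 × 10110 = -6066 cm⁻¹.
Tetrahedral: e² t₂², CFSE = 2(−0.6) + 2(+0.4) = -0.4Δₜ = -0.4 × (4/9) × 10110 = -1797 cm⁻¹.
Subtracting, OSPE = -6066 − (-1797) = -4269 cm⁻¹.

-4269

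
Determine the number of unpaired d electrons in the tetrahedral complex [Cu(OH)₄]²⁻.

1

Each OH⁻ contributes -1; 4 × (-1) = -4. With overall charge -2, Cu is in the +2 oxidation state.
Cu is in group 11, so Cu²⁺ is d⁹ (11 − 2 = 9).
With tetrahedral geometry the complex is necessarily high-spin.
Configuration: e⁴ t₂⁵, giving 1 unpaired electron.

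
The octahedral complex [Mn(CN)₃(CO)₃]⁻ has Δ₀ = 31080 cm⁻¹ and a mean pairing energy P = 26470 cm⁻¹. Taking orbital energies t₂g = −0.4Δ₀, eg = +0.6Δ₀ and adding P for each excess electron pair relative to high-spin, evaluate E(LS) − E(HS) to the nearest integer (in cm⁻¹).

Ligand charges: 3×(-1) from CN⁻ and 3×(+0) from CO sum to -3; with overall charge -1, Mn is +2.
Group 7 minus oxidation state +2 gives a d⁵ configuration for Mn²⁺.
High-spin d⁵ fills as t₂g³ eg² with CFSE 3(−0.4) + 2(+0.6) = 0.0Δ₀ = 0 cm⁻¹.
Low-spin t₂g⁵ eg⁰ gives -2.0Δ₀ = -62160 cm⁻¹, but forming 2 extra pairs costs 2P = 52940 cm⁻¹, so E(LS) = -62160 + 52940 = -9220 cm⁻¹.
The difference is -9220 − (0) = -9220 cm⁻¹, so low-spin lies lower.

-9220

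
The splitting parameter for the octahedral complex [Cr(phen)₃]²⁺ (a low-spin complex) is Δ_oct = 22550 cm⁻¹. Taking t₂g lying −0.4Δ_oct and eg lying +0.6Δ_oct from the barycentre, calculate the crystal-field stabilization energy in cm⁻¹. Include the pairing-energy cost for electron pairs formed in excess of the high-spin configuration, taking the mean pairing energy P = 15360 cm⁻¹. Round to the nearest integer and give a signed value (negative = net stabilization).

-20720

phen is neutral, so the +2 overall charge sits on Cr: oxidation state +2.
Group 6 minus oxidation state +2 gives a d⁴ configuration for Cr²⁺.
The d⁴ electrons fill as t₂g⁴ eg⁰.
The orbital stabilization is -1.6Δ_oct = -1.6 × 22550 = -36080 cm⁻¹.
High-spin d⁴ would be t₂g³ eg¹ with 0 pairs; low-spin has 1, so 1 excess pair costs +1P = +15360 cm⁻¹.
Overall CFSE = -36080 + 15360 = -20720 cm⁻¹.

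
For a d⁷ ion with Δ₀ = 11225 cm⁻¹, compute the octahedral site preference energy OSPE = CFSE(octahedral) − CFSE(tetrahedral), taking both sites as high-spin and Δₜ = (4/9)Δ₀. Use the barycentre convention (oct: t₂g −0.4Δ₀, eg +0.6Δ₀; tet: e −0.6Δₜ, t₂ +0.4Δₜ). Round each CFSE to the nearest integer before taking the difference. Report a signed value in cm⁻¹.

Octahedral high-spin t2g^5 e_g^2: CFSE = -0.8 × 11225 = -8980 cm⁻¹.
Tetrahedral e^4 t2^3 gives -1.2Δₜ = -1.2 × (4/9) × 11225 = -5987 cm⁻¹.
OSPE = CFSE(oct) − CFSE(tet) = -8980 − (-5987) = -2993 cm⁻¹.

-2993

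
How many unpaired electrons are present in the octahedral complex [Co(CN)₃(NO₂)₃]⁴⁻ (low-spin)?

1

Ligand charges: 3×(-1) from CN⁻ and 3×(-1) from NO₂⁻ sum to -6; with overall charge -4, Co is +2.
Co sits in group 9; removing 2 electrons leaves Co²⁺ with 9 − 2 = 7 d electrons.
Configuration: t₂g⁶ eg¹, giving 1 unpaired electron.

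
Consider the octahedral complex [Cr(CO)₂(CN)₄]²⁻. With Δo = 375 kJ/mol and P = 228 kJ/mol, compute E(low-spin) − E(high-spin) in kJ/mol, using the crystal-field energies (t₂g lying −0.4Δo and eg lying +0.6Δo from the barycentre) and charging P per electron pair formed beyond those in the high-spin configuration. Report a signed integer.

Ligand charges: 2×(+0) from CO and 4×(-1) from CN⁻ sum to -4; with overall charge -2, Cr is +2.
Cr²⁺: group 6, so d-count = 6 − 2 = 4.
High-spin: t₂g³ eg¹, CFSE = -0.6Δo = -225 kJ/mol.
Low-spin: t₂g⁴ eg⁰, orbital CFSE = -1.6Δo = -600 kJ/mol; plus 1 excess pair × P = +228 kJ/mol; total -372 kJ/mol.
Thus E(LS) − E(HS) = -147 kJ/mol.

-147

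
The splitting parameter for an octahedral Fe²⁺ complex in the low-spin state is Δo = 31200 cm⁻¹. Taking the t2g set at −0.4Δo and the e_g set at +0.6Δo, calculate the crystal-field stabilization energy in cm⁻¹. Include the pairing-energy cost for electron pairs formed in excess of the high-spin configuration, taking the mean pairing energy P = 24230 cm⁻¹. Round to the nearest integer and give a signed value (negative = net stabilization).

-26420

Fe is in group 8, so Fe²⁺ is d⁶ (8 − 2 = 6).
Electron filling gives t2g^6 e_g^0.
Orbital CFSE = 6(-0.4) + 0(0.6) = -2.4Δo = -2.4 × 31200 = -74880 cm⁻¹.
Pairing penalty: 3 pairs vs 1 in the high-spin reference → 2 extra × P = 48460 cm⁻¹.
Combining: -74880 + 48460 = -26420 cm⁻¹.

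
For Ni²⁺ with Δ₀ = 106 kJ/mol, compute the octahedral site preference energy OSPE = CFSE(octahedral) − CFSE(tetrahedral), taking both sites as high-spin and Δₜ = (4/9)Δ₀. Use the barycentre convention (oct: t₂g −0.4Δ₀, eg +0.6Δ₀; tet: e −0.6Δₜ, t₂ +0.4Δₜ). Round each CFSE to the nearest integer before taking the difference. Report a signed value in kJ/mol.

-89

Group 10 minus oxidation state +2 gives a d⁸ configuration for Ni²⁺.
Octahedral (high-spin): t₂g⁶ eg², CFSE = 6(−0.4) + 2(+0.6) = -1.2Δ₀ = -1.2 × 106 = -127 kJ/mol.
In a tetrahedral site the filling is e⁴ t₂⁴: CFSE(tet) = -0.8Δₜ = -0.8 × (4/9)(106) = -38 kJ/mol.
Subtracting, OSPE = -127 − (-38) = -89 kJ/mol.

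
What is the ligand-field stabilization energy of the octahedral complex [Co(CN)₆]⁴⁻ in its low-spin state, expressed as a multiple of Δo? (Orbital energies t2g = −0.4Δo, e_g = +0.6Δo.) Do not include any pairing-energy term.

-1.8 Δo

Each CN⁻ contributes -1; 6 × (-1) = -6. With overall charge -4, Co is in the +2 oxidation state.
Co²⁺: group 9, so d-count = 9 − 2 = 7.
Configuration: t2g^6 e_g^1.
CFSE = 6(-0.4Δo) + 1(0.6Δo) = -2.4Δo + 0.6Δo = -1.8Δo.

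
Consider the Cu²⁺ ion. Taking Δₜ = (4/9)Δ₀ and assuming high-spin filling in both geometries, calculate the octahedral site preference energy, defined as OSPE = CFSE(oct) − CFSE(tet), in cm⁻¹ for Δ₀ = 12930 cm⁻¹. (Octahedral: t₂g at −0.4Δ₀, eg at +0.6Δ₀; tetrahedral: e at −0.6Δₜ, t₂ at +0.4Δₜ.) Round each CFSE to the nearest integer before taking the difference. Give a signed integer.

Group 11 minus oxidation state +2 gives a d⁹ configuration for Cu²⁺.
Octahedral (high-spin): t₂g⁶ eg³, CFSE = 6(−0.4) + 3(+0.6) = -0.6Δ₀ = -0.6 × 12930 = -7758 cm⁻¹.
Tetrahedral e⁴ t₂⁵ gives -0.4Δₜ = -0.4 × (4/9) × 12930 = -2299 cm⁻¹.
OSPE = -7758 − (-2299) = -5459 cm⁻¹.

-5459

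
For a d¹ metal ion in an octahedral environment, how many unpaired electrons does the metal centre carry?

1

Configuration: t₂g¹ eg⁰, giving 1 unpaired electron.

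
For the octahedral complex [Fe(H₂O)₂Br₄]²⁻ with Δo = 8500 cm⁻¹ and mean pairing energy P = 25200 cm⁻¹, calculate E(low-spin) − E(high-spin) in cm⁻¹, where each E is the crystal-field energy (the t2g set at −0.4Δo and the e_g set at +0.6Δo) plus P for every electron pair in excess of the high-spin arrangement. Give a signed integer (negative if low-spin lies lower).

Ligand charges: 2×(+0) from H₂O and 4×(-1) from Br⁻ sum to -4; with overall charge -2, Fe is +2.
Fe²⁺: group 8, so d-count = 8 − 2 = 6.
High-spin d⁶ fills as t2g^4 e_g^2 with CFSE 4(−0.4) + 2(+0.6) = -0.4Δo = -3400 cm⁻¹.
Low-spin t2g^6 e_g^0 gives -2.4Δo = -20400 cm⁻¹, but forming 2 extra pairs costs 2P = 50400 cm⁻¹, so E(LS) = -20400 + 50400 = 30000 cm⁻¹.
The difference is 30000 − (-3400) = 33400 cm⁻¹, so high-spin lies lower.

33400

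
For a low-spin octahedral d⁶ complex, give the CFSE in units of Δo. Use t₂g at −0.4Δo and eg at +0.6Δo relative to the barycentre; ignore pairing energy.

Configuration: t₂g⁶ eg⁰.
CFSE = 6(-0.4Δo) + 0(0.6Δo) = -2.4Δo + 0.0Δo = -2.4Δo.

-2.4 Δo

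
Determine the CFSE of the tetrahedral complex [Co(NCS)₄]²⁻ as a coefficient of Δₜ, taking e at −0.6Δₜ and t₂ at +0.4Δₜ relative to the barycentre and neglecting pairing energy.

Each NCS⁻ contributes -1; 4 × (-1) = -4. With overall charge -2, Co is in the +2 oxidation state.
Co²⁺: group 9, so d-count = 9 − 2 = 7.
With tetrahedral geometry the complex is necessarily high-spin.
Configuration: e⁴ t₂³.
CFSE = 4(-0.6Δₜ) + 3(0.4Δₜ) = -2.4Δₜ + 1.2Δₜ = -1.2Δₜ.

-1.2 Δₜ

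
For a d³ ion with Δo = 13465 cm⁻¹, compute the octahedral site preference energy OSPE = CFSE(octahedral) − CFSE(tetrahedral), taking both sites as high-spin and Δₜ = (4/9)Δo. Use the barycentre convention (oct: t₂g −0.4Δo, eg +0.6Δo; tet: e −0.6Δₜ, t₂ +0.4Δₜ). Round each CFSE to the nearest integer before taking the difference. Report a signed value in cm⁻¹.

-11370

Octahedral high-spin t₂g³ eg⁰: CFSE = -1.2 × 13465 = -16158 cm⁻¹.
Tetrahedral e² t₂¹ gives -0.8Δₜ = -0.8 × (4/9) × 13465 = -4788 cm⁻¹.
Subtracting, OSPE = -16158 − (-4788) = -11370 cm⁻¹.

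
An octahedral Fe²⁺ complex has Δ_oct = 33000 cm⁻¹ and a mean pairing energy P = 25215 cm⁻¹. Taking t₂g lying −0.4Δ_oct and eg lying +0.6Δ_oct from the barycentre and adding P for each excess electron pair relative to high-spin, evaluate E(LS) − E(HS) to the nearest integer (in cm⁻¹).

-15570

Fe sits in group 8; removing 2 electrons leaves Fe²⁺ with 8 − 2 = 6 d electrons.
In the high-spin limit (t₂g⁴ eg²) the orbital term is -0.4Δ_oct = -13200 cm⁻¹, with no excess pairing.
Low-spin t₂g⁶ eg⁰ gives -2.4Δ_oct = -79200 cm⁻¹, but forming 2 extra pairs costs 2P = 50430 cm⁻¹, so E(LS) = -79200 + 50430 = -28770 cm⁻¹.
Thus E(LS) − E(HS) = -15570 cm⁻¹.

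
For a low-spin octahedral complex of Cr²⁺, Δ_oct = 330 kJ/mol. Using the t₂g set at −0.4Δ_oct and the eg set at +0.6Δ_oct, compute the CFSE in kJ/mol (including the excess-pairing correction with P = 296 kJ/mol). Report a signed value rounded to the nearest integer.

Cr²⁺: group 6, so d-count = 6 − 2 = 4.
The d⁴ electrons fill as t₂g⁴ eg⁰.
Orbital CFSE = 4(-0.4) + 0(0.6) = -1.6Δ_oct = -1.6 × 330 = -528 kJ/mol.
Pairing penalty: 1 pair vs 0 in the high-spin reference → 1 extra × P = 296 kJ/mol.
Overall CFSE = -528 + 296 = -232 kJ/mol.

-232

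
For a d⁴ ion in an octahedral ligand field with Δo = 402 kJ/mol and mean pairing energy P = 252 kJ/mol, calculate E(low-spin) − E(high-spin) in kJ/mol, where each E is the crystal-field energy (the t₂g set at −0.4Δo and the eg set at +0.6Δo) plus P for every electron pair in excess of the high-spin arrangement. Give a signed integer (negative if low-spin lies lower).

In the high-spin limit (t₂g³ eg¹) the orbital term is -0.6Δo = -241 kJ/mol, with no excess pairing.
For low-spin the configuration is t₂g⁴ eg⁰: orbital energy -1.6 × 402 = -643 kJ/mol, and 1 additional pair relative to high-spin adds 252 kJ/mol, giving -391 kJ/mol.
E(LS) − E(HS) = -391 − (-241) = -150 kJ/mol.

-150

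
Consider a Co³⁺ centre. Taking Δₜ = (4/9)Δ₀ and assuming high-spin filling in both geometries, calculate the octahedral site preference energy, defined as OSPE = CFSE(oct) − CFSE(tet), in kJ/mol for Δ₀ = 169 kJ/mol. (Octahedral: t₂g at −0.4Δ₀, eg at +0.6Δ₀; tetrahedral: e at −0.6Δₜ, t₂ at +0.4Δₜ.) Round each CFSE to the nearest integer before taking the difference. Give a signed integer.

Co is in group 9, so Co³⁺ is d⁶ (9 − 3 = 6).
Octahedral (high-spin): t2g^4 e_g^2, CFSE = 4(−0.4) + 2(+0.6) = -0.4Δ₀ = -0.4 × 169 = -68 kJ/mol.
Tetrahedral e^3 t2^3 gives -0.6Δₜ = -0.6 × (4/9) × 169 = -45 kJ/mol.
OSPE = -68 − (-45) = -23 kJ/mol.

-23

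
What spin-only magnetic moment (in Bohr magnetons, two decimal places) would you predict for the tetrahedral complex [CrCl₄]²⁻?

Each Cl⁻ contributes -1; 4 × (-1) = -4. With overall charge -2, Cr is in the +2 oxidation state.
Cr is in group 6, so Cr²⁺ is d⁴ (6 − 2 = 4).
With tetrahedral geometry the complex is necessarily high-spin.
Configuration: e^2 t2^2 → 4 unpaired electrons.
μ(spin-only) = √[4(4+2)] = √24 ≈ 4.90 Bohr magnetons.

4.90 Bohr magnetons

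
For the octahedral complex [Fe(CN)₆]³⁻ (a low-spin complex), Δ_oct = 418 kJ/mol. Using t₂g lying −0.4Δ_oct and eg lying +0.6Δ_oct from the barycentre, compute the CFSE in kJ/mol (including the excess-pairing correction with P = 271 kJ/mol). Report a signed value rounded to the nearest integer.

-294

Each CN⁻ contributes -1; 6 × (-1) = -6. With overall charge -3, Fe is in the +3 oxidation state.
Fe³⁺: group 8, so d-count = 8 − 3 = 5.
Configuration: t₂g⁵ eg⁰.
Orbital CFSE = 5(-0.4) + 0(0.6) = -2.0Δ_oct = -2.0 × 418 = -836 kJ/mol.
Relative to high-spin t₂g³ eg² (0 paired), the low-spin configuration has 2 additional pairs, contributing +2 × 271 = +542 kJ/mol.
Combining: -836 + 542 = -294 kJ/mol.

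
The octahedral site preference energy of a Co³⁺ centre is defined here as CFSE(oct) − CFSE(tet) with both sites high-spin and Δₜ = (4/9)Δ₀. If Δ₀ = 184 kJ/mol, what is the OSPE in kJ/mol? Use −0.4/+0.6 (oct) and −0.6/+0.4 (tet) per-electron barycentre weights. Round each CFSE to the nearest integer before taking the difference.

-25

Co³⁺: group 9, so d-count = 9 − 3 = 6.
Octahedral high-spin t₂g⁴ eg²: CFSE = -0.4 × 184 = -74 kJ/mol.
In a tetrahedral site the filling is e³ t₂³: CFSE(tet) = -0.6Δₜ = -0.6 × (4/9)(184) = -49 kJ/mol.
OSPE = CFSE(oct) − CFSE(tet) = -74 − (-49) = -25 kJ/mol.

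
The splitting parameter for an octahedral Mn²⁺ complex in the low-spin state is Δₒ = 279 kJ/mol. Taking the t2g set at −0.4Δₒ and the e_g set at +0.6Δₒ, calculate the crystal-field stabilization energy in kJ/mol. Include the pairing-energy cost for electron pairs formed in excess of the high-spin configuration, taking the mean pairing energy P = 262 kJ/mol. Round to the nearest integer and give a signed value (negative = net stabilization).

-34

Mn sits in group 7; removing 2 electrons leaves Mn²⁺ with 7 − 2 = 5 d electrons.
Electron filling gives t2g^5 e_g^0.
CFSE(orbital) = 5×(-0.4Δₒ) + 0×(0.6Δₒ) = -2.0Δₒ; with Δₒ = 279 kJ/mol that is -558 kJ/mol.
Relative to high-spin t2g^3 e_g^2 (0 paired), the low-spin configuration has 2 additional pairs, contributing +2 × 262 = +524 kJ/mol.
Net CFSE = -558 + 524 = -34 kJ/mol.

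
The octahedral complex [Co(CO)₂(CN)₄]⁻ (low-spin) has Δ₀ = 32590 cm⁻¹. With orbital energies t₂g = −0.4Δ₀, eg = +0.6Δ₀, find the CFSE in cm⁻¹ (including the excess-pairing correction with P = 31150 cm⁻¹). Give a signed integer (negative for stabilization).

Ligand charges: 2×(+0) from CO and 4×(-1) from CN⁻ sum to -4; with overall charge -1, Co is +3.
Group 9 minus oxidation state +3 gives a d⁶ configuration for Co³⁺.
Configuration: t₂g⁶ eg⁰.
CFSE(orbital) = 6×(-0.4Δ₀) + 0×(0.6Δ₀) = -2.4Δ₀; with Δ₀ = 32590 cm⁻¹ that is -78216 cm⁻¹.
High-spin d⁶ would be t₂g⁴ eg² with 1 pair; low-spin has 3, so 2 excess pairs cost +2P = +62300 cm⁻¹.
Overall CFSE = -78216 + 62300 = -15916 cm⁻¹.

-15916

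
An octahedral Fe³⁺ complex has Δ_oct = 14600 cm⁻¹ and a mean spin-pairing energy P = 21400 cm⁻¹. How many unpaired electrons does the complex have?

5

Fe is in group 8, so Fe³⁺ is d⁵ (8 − 3 = 5).
Δ_oct < P, so pairing is avoided: the ground state is high-spin.
That gives t₂g³ eg².
Unpaired electrons: 5.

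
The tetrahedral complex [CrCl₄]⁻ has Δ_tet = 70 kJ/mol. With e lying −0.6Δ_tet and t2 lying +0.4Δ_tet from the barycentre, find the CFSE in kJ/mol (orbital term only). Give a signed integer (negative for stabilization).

-56

Each Cl⁻ contributes -1; 4 × (-1) = -4. With overall charge -1, Cr is in the +3 oxidation state.
Group 6 minus oxidation state +3 gives a d³ configuration for Cr³⁺.
Tetrahedral fields are weak (Δₜ ≈ 4/9 Δₒ), so electrons fill high-spin.
Electron filling gives e^2 t2^1.
CFSE(orbital) = 2×(-0.6Δ_tet) + 1×(0.4Δ_tet) = -0.8Δ_tet; with Δ_tet = 70 kJ/mol that is -56 kJ/mol.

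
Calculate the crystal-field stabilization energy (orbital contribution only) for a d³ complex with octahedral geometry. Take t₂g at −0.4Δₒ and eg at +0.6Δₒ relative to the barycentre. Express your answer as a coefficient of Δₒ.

-1.2 Δₒ

Configuration: t₂g³ eg⁰.
CFSE = 3(-0.4Δₒ) + 0(0.6Δₒ) = -1.2Δₒ + 0.0Δₒ = -1.2Δₒ.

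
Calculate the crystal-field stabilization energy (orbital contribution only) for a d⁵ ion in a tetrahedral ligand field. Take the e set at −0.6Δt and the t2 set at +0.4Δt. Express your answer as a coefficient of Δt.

Tetrahedral splitting is small, so the complex is high-spin.
Configuration: e^2 t2^3.
CFSE = 2(-0.6Δt) + 3(0.4Δt) = -1.2Δt + 1.2Δt = 0.0Δt.

0.0 Δt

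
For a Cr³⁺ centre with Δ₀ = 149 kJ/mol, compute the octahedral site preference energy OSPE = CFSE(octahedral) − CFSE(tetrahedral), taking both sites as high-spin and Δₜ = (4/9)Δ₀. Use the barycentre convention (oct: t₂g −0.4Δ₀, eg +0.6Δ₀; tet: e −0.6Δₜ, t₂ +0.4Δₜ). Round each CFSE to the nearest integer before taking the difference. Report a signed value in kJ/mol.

Group 6 minus oxidation state +3 gives a d³ configuration for Cr³⁺.
Octahedral high-spin t2g^3 e_g^0: CFSE = -1.2 × 149 = -179 kJ/mol.
In a tetrahedral site the filling is e^2 t2^1: CFSE(tet) = -0.8Δₜ = -0.8 × (4/9)(149) = -53 kJ/mol.
Subtracting, OSPE = -179 − (-53) = -126 kJ/mol.

-126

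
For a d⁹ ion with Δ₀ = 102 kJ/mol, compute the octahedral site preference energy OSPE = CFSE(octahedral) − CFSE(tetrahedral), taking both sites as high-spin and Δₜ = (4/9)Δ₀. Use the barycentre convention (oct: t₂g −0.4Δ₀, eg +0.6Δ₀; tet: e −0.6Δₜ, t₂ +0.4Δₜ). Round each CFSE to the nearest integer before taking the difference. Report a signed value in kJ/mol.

Octahedral high-spin t₂g⁶ eg³: CFSE = -0.6 × 102 = -61 kJ/mol.
Tetrahedral: e⁴ t₂⁵, CFSE = 4(−0.6) + 5(+0.4) = -0.4Δₜ = -0.4 × (4/9) × 102 = -18 kJ/mol.
OSPE = -61 − (-18) = -43 kJ/mol.

-43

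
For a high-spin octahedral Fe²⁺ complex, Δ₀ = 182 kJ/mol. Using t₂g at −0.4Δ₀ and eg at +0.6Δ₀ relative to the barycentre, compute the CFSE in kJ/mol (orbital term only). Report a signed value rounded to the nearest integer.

Fe is in group 8, so Fe²⁺ is d⁶ (8 − 2 = 6).
Configuration: t₂g⁴ eg².
Orbital CFSE = 4(-0.4) + 2(0.6) = -0.4Δ₀ = -0.4 × 182 = -73 kJ/mol.

-73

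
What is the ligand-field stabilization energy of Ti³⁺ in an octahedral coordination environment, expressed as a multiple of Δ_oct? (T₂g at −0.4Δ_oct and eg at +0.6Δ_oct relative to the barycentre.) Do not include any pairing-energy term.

Group 4 minus oxidation state +3 gives a d¹ configuration for Ti³⁺.
Configuration: t₂g¹ eg⁰.
CFSE = 1(-0.4Δ_oct) + 0(0.6Δ_oct) = -0.4Δ_oct + 0.0Δ_oct = -0.4Δ_oct.

-0.4 Δ_oct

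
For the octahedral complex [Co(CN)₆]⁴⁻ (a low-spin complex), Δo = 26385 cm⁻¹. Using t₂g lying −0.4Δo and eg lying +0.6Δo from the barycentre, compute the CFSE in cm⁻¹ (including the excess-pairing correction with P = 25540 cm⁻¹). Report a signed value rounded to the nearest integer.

Each CN⁻ contributes -1; 6 × (-1) = -6. With overall charge -4, Co is in the +2 oxidation state.
Co²⁺: group 9, so d-count = 9 − 2 = 7.
Electron filling gives t₂g⁶ eg¹.
Orbital CFSE = 6(-0.4) + 1(0.6) = -1.8Δo = -1.8 × 26385 = -47493 cm⁻¹.
High-spin d⁷ would be t₂g⁵ eg² with 2 pairs; low-spin has 3, so 1 excess pair costs +1P = +25540 cm⁻¹.
Combining: -47493 + 25540 = -21953 cm⁻¹.

-21953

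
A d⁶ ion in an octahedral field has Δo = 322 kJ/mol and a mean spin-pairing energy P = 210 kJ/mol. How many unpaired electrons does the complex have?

With Δo > P the complex is low-spin.
That gives t₂g⁶ eg⁰.
Unpaired electrons: 0.

0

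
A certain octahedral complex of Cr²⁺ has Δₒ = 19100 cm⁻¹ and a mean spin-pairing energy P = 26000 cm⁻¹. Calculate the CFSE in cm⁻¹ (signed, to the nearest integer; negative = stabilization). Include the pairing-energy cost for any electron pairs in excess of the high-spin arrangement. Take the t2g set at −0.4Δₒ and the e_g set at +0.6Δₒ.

Cr is in group 6, so Cr²⁺ is d⁴ (6 − 2 = 4).
Δₒ < P, so pairing is avoided: the ground state is high-spin.
Filling d⁴ accordingly: t2g^3 e_g^1.
Orbital CFSE = -0.6Δₒ = -0.6 × 19100 = -11460 cm⁻¹.
High-spin has no excess pairs, so no pairing correction applies.

-11460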